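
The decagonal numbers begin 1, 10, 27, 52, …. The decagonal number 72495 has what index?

Set n(4n−3) = 72495, giving 4n² − 3n − 72495 = 0.
The discriminant is 9 + 16·72495 = 1159929, and √1159929 = 1077.
So n = (3 + 1077) / 8 = 1080/8 = 135.

135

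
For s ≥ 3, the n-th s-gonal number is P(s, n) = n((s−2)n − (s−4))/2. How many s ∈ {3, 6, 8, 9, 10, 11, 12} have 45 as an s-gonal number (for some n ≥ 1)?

2

s = 3: P(3, 9) = 45. ✓
s = 6: P(6, 5) = 45. ✓
s = 8: P(8, 4) = 40 and P(8, 5) = 65; 45 is not s-gonal.
s = 9: P(9, 3) = 24 and P(9, 4) = 46; 45 is not s-gonal.
s = 10: P(10, 3) = 27 and P(10, 4) = 52; 45 is not s-gonal.
s = 11: P(11, 3) = 30 and P(11, 4) = 58; 45 is not s-gonal.
s = 12: P(12, 3) = 33 and P(12, 4) = 64; 45 is not s-gonal.
Hits: s ∈ {3, 6} → 2.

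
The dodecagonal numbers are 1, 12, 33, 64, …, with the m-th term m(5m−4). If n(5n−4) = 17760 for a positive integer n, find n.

60

Set n(5n−4) = 17760, giving 5n² − 4n − 17760 = 0.
The discriminant is 16 + 20·17760 = 355216, and √355216 = 596.
So n = (4 + 596) / 10 = 600/10 = 60.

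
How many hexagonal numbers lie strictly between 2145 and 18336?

62

The n-th hexagonal number is n(2n−1).
Smallest index with value > 2145: n = 34 (giving 2278).
Largest index with value < 18336: n = 95 (giving 17955).
Indices 34 through 95: 62 terms.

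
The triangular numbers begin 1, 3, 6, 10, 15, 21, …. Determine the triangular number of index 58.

The 58th triangular number is n(n+1)/2 with n = 58.
58·59/2 = 3422/2 = 1711.

1711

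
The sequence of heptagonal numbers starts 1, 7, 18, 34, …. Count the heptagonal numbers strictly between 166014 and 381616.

133

The n-th heptagonal number is n(5n−3)/2.
Smallest index with value > 166014: n = 258 (giving 166023).
Largest index with value < 381616: n = 390 (giving 379665).
Indices 258 through 390: 133 terms.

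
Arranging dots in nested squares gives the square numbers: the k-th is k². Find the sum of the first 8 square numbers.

204

Σ_{i=1}^{8} i² = 8·9·17/6 = 204.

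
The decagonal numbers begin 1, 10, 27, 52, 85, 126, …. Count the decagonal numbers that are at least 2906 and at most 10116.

23

The n-th decagonal number is n(4n−3).
Smallest index with value ≥ 2906: n = 28 (giving 3052).
Largest index with value ≤ 10116: n = 50 (giving 9850).
Indices 28 through 50: 23 terms.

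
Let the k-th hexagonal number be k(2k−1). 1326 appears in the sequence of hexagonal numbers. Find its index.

26

Set n(2n−1) = 1326, giving 2n² − n − 1326 = 0.
The discriminant is 1 + 8·1326 = 10609, and √10609 = 103.
So n = (1 + 103) / 4 = 104/4 = 26.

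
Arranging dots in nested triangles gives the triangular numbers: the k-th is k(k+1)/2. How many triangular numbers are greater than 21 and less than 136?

The n-th triangular number is n(n+1)/2.
Smallest index with value > 21: n = 7 (giving 28).
Largest index with value < 136: n = 15 (giving 120).
Indices 7 through 15: 9 terms.

9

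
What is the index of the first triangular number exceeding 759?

39

Solve n(n+1)/2 > 759 for integer n.
The largest n with value ≤ 759 is 38 (since 741 ≤ 759 < 780), so the first above is n = 39, value 780.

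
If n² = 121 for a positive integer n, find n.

11

We need n² = 121, so n = √121 = 11.
Check: 11² = 121. ✓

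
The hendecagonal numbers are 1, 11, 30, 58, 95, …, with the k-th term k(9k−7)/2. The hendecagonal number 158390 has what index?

Set n(9n−7)/2 = 158390, giving 9n² − 7n − 316780 = 0.
The discriminant is 49 + 72·158390 = 11404129, and √11404129 = 3377.
So n = (7 + 3377) / 18 = 3384/18 = 188.

188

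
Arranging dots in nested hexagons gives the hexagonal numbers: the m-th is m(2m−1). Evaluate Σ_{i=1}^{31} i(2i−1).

Σ i(2i−1) = 2Σi² − Σi over i = 1..31.
Σi = 496 and Σi² = 10416.
2·10416 − 1·496 = 20336.

20336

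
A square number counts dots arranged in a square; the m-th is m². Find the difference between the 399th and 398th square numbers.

797

n² − (n−1)² = 2n − 1, so 399² − 398² = 2·399 − 1 = 797.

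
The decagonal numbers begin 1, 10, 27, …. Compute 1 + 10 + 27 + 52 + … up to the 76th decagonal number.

588126

Σ i(4i−3) = 4Σi² − 3Σi over i = 1..76.
Σi = 2926 and Σi² = 149226.
4·149226 − 3·2926 = 588126.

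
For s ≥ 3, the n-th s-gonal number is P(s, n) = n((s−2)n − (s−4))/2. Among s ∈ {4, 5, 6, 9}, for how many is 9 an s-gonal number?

s = 4: P(4, 3) = 9. ✓
s = 5: P(5, 2) = 5 and P(5, 3) = 12; 9 is not s-gonal.
s = 6: P(6, 2) = 6 and P(6, 3) = 15; 9 is not s-gonal.
s = 9: P(9, 2) = 9. ✓
Hits: s ∈ {4, 9} → 2.

2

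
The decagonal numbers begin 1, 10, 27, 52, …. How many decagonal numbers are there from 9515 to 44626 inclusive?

57

The n-th decagonal number is n(4n−3).
Smallest index with value ≥ 9515: n = 50 (giving 9850).
Largest index with value ≤ 44626: n = 106 (giving 44626).
Indices 50 through 106: 57 terms.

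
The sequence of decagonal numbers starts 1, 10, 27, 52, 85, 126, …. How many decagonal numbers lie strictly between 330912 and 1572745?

The n-th decagonal number is n(4n−3).
Smallest index with value > 330912: n = 289 (giving 333217).
Largest index with value < 1572745: n = 627 (giving 1570635).
Indices 289 through 627: 339 terms.

339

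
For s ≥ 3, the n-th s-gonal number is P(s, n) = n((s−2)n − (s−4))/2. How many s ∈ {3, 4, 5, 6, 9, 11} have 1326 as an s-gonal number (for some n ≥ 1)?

2

s = 3: P(3, 51) = 1326. ✓
s = 4: P(4, 36) = 1296 and P(4, 37) = 1369; 1326 is not s-gonal.
s = 5: P(5, 29) = 1247 and P(5, 30) = 1335; 1326 is not s-gonal.
s = 6: P(6, 26) = 1326. ✓
s = 9: P(9, 19) = 1216 and P(9, 20) = 1350; 1326 is not s-gonal.
s = 11: P(11, 17) = 1241 and P(11, 18) = 1395; 1326 is not s-gonal.
Hits: s ∈ {3, 6} → 2.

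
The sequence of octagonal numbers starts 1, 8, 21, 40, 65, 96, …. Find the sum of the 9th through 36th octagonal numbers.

Σ i(3i−2) = 3Σi² − 2Σi over i = 9..36.
Σi = 666 − 36 = 630 and Σi² = 16206 − 204 = 16002.
3·16002 − 2·630 = 46746.

46746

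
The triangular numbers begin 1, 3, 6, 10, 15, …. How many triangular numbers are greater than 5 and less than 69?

The n-th triangular number is n(n+1)/2.
Smallest index with value > 5: n = 3 (giving 6).
Largest index with value < 69: n = 11 (giving 66).
Indices 3 through 11: 9 terms.

9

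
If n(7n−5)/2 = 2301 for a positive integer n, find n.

26

Set n(7n−5)/2 = 2301, giving 7n² − 5n − 4602 = 0.
The discriminant is 25 + 56·2301 = 128881, and √128881 = 359.
So n = (5 + 359) / 14 = 364/14 = 26.
Check: 26·(7·26 − 5)/2 = 2301. ✓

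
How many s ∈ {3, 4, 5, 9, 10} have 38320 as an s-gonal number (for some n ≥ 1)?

1

s = 3: P(3, 276) = 38226 and P(3, 277) = 38503; 38320 is not s-gonal.
s = 4: P(4, 195) = 38025 and P(4, 196) = 38416; 38320 is not s-gonal.
s = 5: P(5, 160) = 38320. ✓
s = 9: P(9, 104) = 37596 and P(9, 105) = 38325; 38320 is not s-gonal.
s = 10: P(10, 98) = 38122 and P(10, 99) = 38907; 38320 is not s-gonal.
Hits: s ∈ {5} → 1.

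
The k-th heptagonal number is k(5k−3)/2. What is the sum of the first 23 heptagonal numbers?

10396

Σ i(5i−3)/2 = (5Σi² − 3Σi) / 2 over i = 1..23.
Σi = 276 and Σi² = 4324.
(5·4324 − 3·276) / 2 = 20792/2 = 10396.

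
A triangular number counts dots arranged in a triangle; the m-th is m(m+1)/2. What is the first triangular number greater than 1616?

1653

Solve n(n+1)/2 > 1616 for integer n.
The largest n with value ≤ 1616 is 56 (since 1596 ≤ 1616 < 1653), so the first above is n = 57, value 1653.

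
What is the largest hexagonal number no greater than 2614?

2556

Solve n(2n−1) ≤ 2614 for integer n.
n = 36 gives 2556 ≤ 2614, while n = 37 gives 2701 > 2614; so the answer is 2556.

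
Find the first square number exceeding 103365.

103684

Solve n² > 103365 for integer n.
The largest n with value ≤ 103365 is 321 (since 103041 ≤ 103365 < 103684), so the first above is n = 322, value 103684.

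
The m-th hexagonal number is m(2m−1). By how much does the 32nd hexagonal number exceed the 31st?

Consecutive hexagonal numbers differ by 4n − 3: here 4·32 − 3 = 125.

125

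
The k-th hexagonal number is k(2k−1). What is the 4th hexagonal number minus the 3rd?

Consecutive hexagonal numbers differ by 4n − 3: here 4·4 − 3 = 13.

13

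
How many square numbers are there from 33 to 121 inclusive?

The n-th square number is n².
Smallest index with value ≥ 33: n = 6 (giving 36).
Largest index with value ≤ 121: n = 11 (giving 121).
Indices 6 through 11: 6 terms.

6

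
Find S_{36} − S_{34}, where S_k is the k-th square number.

36² = 1296 and 34² = 1156.
Difference: 1296 − 1156 = 140.

140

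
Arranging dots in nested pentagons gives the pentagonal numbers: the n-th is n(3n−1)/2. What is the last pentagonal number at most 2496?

2380

Solve n(3n−1)/2 ≤ 2496 for integer n.
n = 40 gives 2380 ≤ 2496, while n = 41 gives 2501 > 2496; so the answer is 2380.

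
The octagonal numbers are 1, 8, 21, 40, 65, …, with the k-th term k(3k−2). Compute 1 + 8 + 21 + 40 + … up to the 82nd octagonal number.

Σ i(3i−2) = 3Σi² − 2Σi over i = 1..82.
Σi = 3403 and Σi² = 187165.
3·187165 − 2·3403 = 554689.

554689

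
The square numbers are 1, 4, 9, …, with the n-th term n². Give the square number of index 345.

119025

The 345th square number is n² with n = 345.
345² = 119025.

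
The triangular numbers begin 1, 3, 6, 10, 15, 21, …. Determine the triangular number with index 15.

120

The 15th triangular number is n(n+1)/2 with n = 15.
15·16/2 = 240/2 = 120.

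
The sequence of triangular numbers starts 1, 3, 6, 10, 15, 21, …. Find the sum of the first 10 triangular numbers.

220

Σ i(i+1)/2 = (Σi² + Σi) / 2 over i = 1..10.
Σi = 55 and Σi² = 385.
(1·385 + 1·55) / 2 = 440/2 = 220.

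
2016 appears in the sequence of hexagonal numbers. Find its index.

Set n(2n−1) = 2016, giving 2n² − n − 2016 = 0.
The discriminant is 1 + 8·2016 = 16129, and √16129 = 127.
So n = (1 + 127) / 4 = 128/4 = 32.
Check: 32·(2·32 − 1) = 2016. ✓

32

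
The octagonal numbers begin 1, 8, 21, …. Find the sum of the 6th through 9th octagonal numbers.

Σ i(3i−2) = 3Σi² − 2Σi over i = 6..9.
Σi = 45 − 15 = 30 and Σi² = 285 − 55 = 230.
3·230 − 2·30 = 630.

630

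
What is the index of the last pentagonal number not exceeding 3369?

Solve n(3n−1)/2 ≤ 3369 for integer n.
n = 47 gives 3290 ≤ 3369, while n = 48 gives 3432 > 3369; so the answer is index 47.

47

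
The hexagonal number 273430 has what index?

370

Set n(2n−1) = 273430, giving 2n² − n − 273430 = 0.
The discriminant is 1 + 8·273430 = 2187441, and √2187441 = 1479.
So n = (1 + 1479) / 4 = 1480/4 = 370.
Check: 370·(2·370 − 1) = 273430. ✓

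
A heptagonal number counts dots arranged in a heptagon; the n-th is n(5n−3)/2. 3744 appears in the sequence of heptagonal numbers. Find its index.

Set n(5n−3)/2 = 3744, giving 5n² − 3n − 7488 = 0.
So n = (3 + 387) / 10 = 390/10 = 39.

39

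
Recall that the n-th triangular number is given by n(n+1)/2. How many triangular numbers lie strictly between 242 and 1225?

27

The n-th triangular number is n(n+1)/2.
Smallest index with value > 242: n = 22 (giving 253).
Largest index with value < 1225: n = 48 (giving 1176).
Indices 22 through 48: 27 terms.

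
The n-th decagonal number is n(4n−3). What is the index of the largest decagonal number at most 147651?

Solve n(4n−3) ≤ 147651 for integer n.
n = 192 gives 146880 ≤ 147651, while n = 193 gives 148417 > 147651; so the answer is index 192.

192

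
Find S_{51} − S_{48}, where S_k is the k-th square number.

297

51² = 2601 and 48² = 2304.
Difference: 2601 − 2304 = 297.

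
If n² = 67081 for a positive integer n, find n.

259

We need n² = 67081, so n = √67081 = 259.
Check: 259² = 67081. ✓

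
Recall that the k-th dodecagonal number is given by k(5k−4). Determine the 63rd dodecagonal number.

19593

The 63rd dodecagonal number is n(5n−4) with n = 63.
63·(5·63 − 4) = 63·311 = 19593.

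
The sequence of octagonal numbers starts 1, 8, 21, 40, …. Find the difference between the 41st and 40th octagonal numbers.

Consecutive octagonal numbers differ by 6n − 5: here 6·41 − 5 = 241.

241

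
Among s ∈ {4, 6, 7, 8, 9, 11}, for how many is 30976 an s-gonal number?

s = 4: P(4, 176) = 30976. ✓
s = 6: P(6, 124) = 30628 and P(6, 125) = 31125; 30976 is not s-gonal.
s = 7: P(7, 111) = 30636 and P(7, 112) = 31192; 30976 is not s-gonal.
s = 8: P(8, 101) = 30401 and P(8, 102) = 31008; 30976 is not s-gonal.
s = 9: P(9, 94) = 30691 and P(9, 95) = 31350; 30976 is not s-gonal.
s = 11: P(11, 83) = 30710 and P(11, 84) = 31458; 30976 is not s-gonal.
Hits: s ∈ {4} → 1.

1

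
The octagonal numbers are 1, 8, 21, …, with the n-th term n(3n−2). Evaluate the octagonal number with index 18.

The 18th octagonal number is n(3n−2) with n = 18.
18·(3·18 − 2) = 18·52 = 936.

936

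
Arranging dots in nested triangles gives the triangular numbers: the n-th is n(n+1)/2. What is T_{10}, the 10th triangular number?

55

10·11/2 = 110/2 = 55.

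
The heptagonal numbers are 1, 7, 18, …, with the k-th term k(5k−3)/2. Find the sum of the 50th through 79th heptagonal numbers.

314735

Σ i(5i−3)/2 = (5Σi² − 3Σi) / 2 over i = 50..79.
Σi = 3160 − 1225 = 1935 and Σi² = 167480 − 40425 = 127055.
(5·127055 − 3·1935) / 2 = 629470/2 = 314735.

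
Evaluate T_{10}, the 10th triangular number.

55

10·11/2 = 110/2 = 55.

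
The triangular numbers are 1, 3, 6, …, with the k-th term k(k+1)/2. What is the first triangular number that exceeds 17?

21

Solve n(n+1)/2 > 17 for integer n.
The largest n with value ≤ 17 is 5 (since 15 ≤ 17 < 21), so the first above is n = 6, value 21.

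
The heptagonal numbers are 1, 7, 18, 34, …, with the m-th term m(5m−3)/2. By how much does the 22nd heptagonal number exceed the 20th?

207

22·(5·22 − 3)/2 = 1177 and 20·(5·20 − 3)/2 = 970.
Difference: 1177 − 970 = 207.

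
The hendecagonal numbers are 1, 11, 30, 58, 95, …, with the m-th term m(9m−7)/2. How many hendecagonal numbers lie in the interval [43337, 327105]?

The n-th hendecagonal number is n(9n−7)/2.
Smallest index with value ≥ 43337: n = 99 (giving 43758).
Largest index with value ≤ 327105: n = 270 (giving 327105).
Indices 99 through 270: 172 terms.

172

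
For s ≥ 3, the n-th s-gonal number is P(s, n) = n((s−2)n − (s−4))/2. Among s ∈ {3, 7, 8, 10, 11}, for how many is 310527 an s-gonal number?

1

s = 3: P(3, 787) = 310078 and P(3, 788) = 310866; 310527 is not s-gonal.
s = 7: P(7, 352) = 309232 and P(7, 353) = 310993; 310527 is not s-gonal.
s = 8: P(8, 322) = 310408 and P(8, 323) = 312341; 310527 is not s-gonal.
s = 10: P(10, 279) = 310527. ✓
s = 11: P(11, 263) = 310340 and P(11, 264) = 312708; 310527 is not s-gonal.
Hits: s ∈ {10} → 1.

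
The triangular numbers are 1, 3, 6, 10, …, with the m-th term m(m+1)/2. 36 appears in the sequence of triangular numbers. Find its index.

8

Set n(n+1)/2 = 36, giving n² + n − 72 = 0.
The discriminant is 1 + 8·36 = 289, and √289 = 17.
So n = (-1 + 17) / 2 = 16/2 = 8.
Check: 8·9/2 = 36. ✓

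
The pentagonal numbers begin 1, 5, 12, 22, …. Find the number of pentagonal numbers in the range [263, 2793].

The n-th pentagonal number is n(3n−1)/2.
Smallest index with value ≥ 263: n = 14 (giving 287).
Largest index with value ≤ 2793: n = 43 (giving 2752).
Indices 14 through 43: 30 terms.

30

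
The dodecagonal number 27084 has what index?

74

Set n(5n−4) = 27084, giving 5n² − 4n − 27084 = 0.
The discriminant is 16 + 20·27084 = 541696, and √541696 = 736.
So n = (4 + 736) / 10 = 740/10 = 74.
Check: 74·(5·74 − 4) = 27084. ✓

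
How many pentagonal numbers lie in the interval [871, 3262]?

22

The n-th pentagonal number is n(3n−1)/2.
Smallest index with value ≥ 871: n = 25 (giving 925).
Largest index with value ≤ 3262: n = 46 (giving 3151).
Indices 25 through 46: 22 terms.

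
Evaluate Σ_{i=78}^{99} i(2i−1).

Σ i(2i−1) = 2Σi² − Σi over i = 78..99.
Σi = 4950 − 3003 = 1947 and Σi² = 328350 − 155155 = 173195.
2·173195 − 1·1947 = 344443.

344443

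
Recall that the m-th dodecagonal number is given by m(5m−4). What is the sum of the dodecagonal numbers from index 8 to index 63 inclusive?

418068

Σ i(5i−4) = 5Σi² − 4Σi over i = 8..63.
Σi = 2016 − 28 = 1988 and Σi² = 85344 − 140 = 85204.
5·85204 − 4·1988 = 418068.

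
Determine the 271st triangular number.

36856

271·272/2 = 73712/2 = 36856.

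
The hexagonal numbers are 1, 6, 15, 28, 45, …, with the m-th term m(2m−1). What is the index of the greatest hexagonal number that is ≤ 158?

Solve n(2n−1) ≤ 158 for integer n.
n = 9 gives 153 ≤ 158, while n = 10 gives 190 > 158; so the answer is index 9.

9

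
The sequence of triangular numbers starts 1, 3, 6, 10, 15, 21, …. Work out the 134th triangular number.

9045

134·135/2 = 18090/2 = 9045.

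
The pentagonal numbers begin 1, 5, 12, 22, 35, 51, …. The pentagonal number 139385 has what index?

Set n(3n−1)/2 = 139385, giving 3n² − n − 278770 = 0.
So n = (1 + 1829) / 6 = 1830/6 = 305.
Check: 305·(3·305 − 1)/2 = 139385. ✓

305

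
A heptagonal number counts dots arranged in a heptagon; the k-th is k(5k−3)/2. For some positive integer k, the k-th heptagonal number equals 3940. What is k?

40

Set n(5n−3)/2 = 3940, giving 5n² − 3n − 7880 = 0.
The discriminant is 9 + 40·3940 = 157609, and √157609 = 397.
So n = (3 + 397) / 10 = 400/10 = 40.
Check: 40·(5·40 − 3)/2 = 3940. ✓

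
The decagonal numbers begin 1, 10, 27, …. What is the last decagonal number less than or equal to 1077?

Solve n(4n−3) ≤ 1077 for integer n.
n = 16 gives 976 ≤ 1077, while n = 17 gives 1105 > 1077; so the answer is 976.

976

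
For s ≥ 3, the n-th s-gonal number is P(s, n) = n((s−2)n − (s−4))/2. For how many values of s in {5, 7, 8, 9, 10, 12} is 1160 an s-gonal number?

1

s = 5: P(5, 27) = 1080 and P(5, 28) = 1162; 1160 is not s-gonal.
s = 7: P(7, 21) = 1071 and P(7, 22) = 1177; 1160 is not s-gonal.
s = 8: P(8, 20) = 1160. ✓
s = 9: P(9, 18) = 1089 and P(9, 19) = 1216; 1160 is not s-gonal.
s = 10: P(10, 17) = 1105 and P(10, 18) = 1242; 1160 is not s-gonal.
s = 12: P(12, 15) = 1065 and P(12, 16) = 1216; 1160 is not s-gonal.
Hits: s ∈ {8} → 1.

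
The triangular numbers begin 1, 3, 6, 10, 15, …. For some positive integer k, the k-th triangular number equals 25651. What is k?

Set n(n+1)/2 = 25651, giving n² + n − 51302 = 0.
The discriminant is 1 + 8·25651 = 205209, and √205209 = 453.
So n = (-1 + 453) / 2 = 452/2 = 226.
Check: 226·227/2 = 25651. ✓

226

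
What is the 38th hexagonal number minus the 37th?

Consecutive hexagonal numbers differ by 4n − 3: here 4·38 − 3 = 149.

149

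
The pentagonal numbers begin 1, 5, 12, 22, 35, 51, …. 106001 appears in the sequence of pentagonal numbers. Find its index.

Set n(3n−1)/2 = 106001, giving 3n² − n − 212002 = 0.
The discriminant is 1 + 24·106001 = 2544025, and √2544025 = 1595.
So n = (1 + 1595) / 6 = 1596/6 = 266.
Check: 266·(3·266 − 1)/2 = 106001. ✓

266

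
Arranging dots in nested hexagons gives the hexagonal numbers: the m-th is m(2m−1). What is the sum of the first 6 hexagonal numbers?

Σ i(2i−1) = 2Σi² − Σi over i = 1..6.
Σi = 21 and Σi² = 91.
2·91 − 1·21 = 161.

161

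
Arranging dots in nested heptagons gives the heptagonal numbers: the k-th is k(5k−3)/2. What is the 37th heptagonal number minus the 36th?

Consecutive heptagonal numbers differ by 5n − 4: here 5·37 − 4 = 181.

181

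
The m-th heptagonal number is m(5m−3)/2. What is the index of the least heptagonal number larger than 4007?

41

Solve n(5n−3)/2 > 4007 for integer n.
The largest n with value ≤ 4007 is 40 (since 3940 ≤ 4007 < 4141), so the first above is n = 41, value 4141.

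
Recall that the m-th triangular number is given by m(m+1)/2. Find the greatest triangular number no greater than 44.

Solve n(n+1)/2 ≤ 44 for integer n.
n = 8 gives 36 ≤ 44, while n = 9 gives 45 > 44; so the answer is 36.

36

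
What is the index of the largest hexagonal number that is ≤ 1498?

27

Solve n(2n−1) ≤ 1498 for integer n.
n = 27 gives 1431 ≤ 1498, while n = 28 gives 1540 > 1498; so the answer is index 27.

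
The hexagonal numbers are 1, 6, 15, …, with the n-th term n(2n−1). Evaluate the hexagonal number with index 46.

4186

46·(2·46 − 1) = 46·91 = 4186.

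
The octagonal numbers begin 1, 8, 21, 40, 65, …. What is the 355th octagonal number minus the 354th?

Consecutive octagonal numbers differ by 6n − 5: here 6·355 − 5 = 2125.

2125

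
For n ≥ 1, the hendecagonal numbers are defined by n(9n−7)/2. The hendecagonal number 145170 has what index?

180

Set n(9n−7)/2 = 145170, giving 9n² − 7n − 290340 = 0.
The discriminant is 49 + 72·145170 = 10452289, and √10452289 = 3233.
So n = (7 + 3233) / 18 = 3240/18 = 180.
Check: 180·(9·180 − 7)/2 = 145170. ✓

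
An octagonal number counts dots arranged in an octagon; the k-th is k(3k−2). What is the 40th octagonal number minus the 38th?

464

40·(3·40 − 2) = 4720 and 38·(3·38 − 2) = 4256.
Difference: 4720 − 4256 = 464.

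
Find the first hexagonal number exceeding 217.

231

Solve n(2n−1) > 217 for integer n.
The largest n with value ≤ 217 is 10 (since 190 ≤ 217 < 231), so the first above is n = 11, value 231.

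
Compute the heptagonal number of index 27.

1782

The 27th heptagonal number is n(5n−3)/2 with n = 27.
27·(5·27 − 3)/2 = 27·132/2 = 27·66 = 1782.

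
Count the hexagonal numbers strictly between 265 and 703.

The n-th hexagonal number is n(2n−1).
Smallest index with value > 265: n = 12 (giving 276).
Largest index with value < 703: n = 18 (giving 630).
Indices 12 through 18: 7 terms.

7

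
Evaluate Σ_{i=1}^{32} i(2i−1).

22352

Σ i(2i−1) = 2Σi² − Σi over i = 1..32.
Σi = 528 and Σi² = 11440.
2·11440 − 1·528 = 22352.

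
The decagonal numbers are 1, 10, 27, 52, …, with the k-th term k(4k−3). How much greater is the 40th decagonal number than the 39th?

313

Consecutive decagonal numbers differ by 8n − 7: here 8·40 − 7 = 313.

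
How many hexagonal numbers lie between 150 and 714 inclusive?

The n-th hexagonal number is n(2n−1).
Smallest index with value ≥ 150: n = 9 (giving 153).
Largest index with value ≤ 714: n = 19 (giving 703).
Indices 9 through 19: 11 terms.

11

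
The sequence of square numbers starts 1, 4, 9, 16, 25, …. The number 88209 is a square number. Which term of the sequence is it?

297

We need n² = 88209, so n = √88209 = 297.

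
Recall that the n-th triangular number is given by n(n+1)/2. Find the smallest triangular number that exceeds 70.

78

Solve n(n+1)/2 > 70 for integer n.
The largest n with value ≤ 70 is 11 (since 66 ≤ 70 < 78), so the first above is n = 12, value 78.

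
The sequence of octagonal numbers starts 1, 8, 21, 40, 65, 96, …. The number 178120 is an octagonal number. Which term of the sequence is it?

244

Set n(3n−2) = 178120, giving 3n² − 2n − 178120 = 0.
The discriminant is 4 + 12·178120 = 2137444, and √2137444 = 1462.
So n = (2 + 1462) / 6 = 1464/6 = 244.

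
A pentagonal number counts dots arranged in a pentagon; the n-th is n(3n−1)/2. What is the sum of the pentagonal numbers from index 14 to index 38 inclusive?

Σ i(3i−1)/2 = (3Σi² − Σi) / 2 over i = 14..38.
Σi = 741 − 91 = 650 and Σi² = 19019 − 819 = 18200.
(3·18200 − 1·650) / 2 = 53950/2 = 26975.

26975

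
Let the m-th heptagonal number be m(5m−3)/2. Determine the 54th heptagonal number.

7209

54·(5·54 − 3)/2 = 54·267/2 = 7209.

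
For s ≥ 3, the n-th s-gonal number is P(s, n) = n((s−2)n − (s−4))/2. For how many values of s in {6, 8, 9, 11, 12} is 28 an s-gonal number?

1

s = 6: P(6, 4) = 28. ✓
s = 8: P(8, 3) = 21 and P(8, 4) = 40; 28 is not s-gonal.
s = 9: P(9, 3) = 24 and P(9, 4) = 46; 28 is not s-gonal.
s = 11: P(11, 2) = 11 and P(11, 3) = 30; 28 is not s-gonal.
s = 12: P(12, 2) = 12 and P(12, 3) = 33; 28 is not s-gonal.
Hits: s ∈ {6} → 1.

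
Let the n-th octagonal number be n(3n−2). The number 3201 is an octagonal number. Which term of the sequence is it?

Set n(3n−2) = 3201, giving 3n² − 2n − 3201 = 0.
The discriminant is 4 + 12·3201 = 38416, and √38416 = 196.
So n = (2 + 196) / 6 = 198/6 = 33.
Check: 33·(3·33 − 2) = 3201. ✓

33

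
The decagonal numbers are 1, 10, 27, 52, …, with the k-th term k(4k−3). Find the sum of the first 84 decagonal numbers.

793730

Σ i(4i−3) = 4Σi² − 3Σi over i = 1..84.
Σi = 3570 and Σi² = 201110.
4·201110 − 3·3570 = 793730.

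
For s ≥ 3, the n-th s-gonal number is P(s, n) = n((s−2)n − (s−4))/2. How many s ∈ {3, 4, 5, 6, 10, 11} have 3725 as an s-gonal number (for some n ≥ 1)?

s = 3: P(3, 85) = 3655 and P(3, 86) = 3741; 3725 is not s-gonal.
s = 4: P(4, 61) = 3721 and P(4, 62) = 3844; 3725 is not s-gonal.
s = 5: P(5, 50) = 3725. ✓
s = 6: P(6, 43) = 3655 and P(6, 44) = 3828; 3725 is not s-gonal.
s = 10: P(10, 30) = 3510 and P(10, 31) = 3751; 3725 is not s-gonal.
s = 11: P(11, 29) = 3683 and P(11, 30) = 3945; 3725 is not s-gonal.
Hits: s ∈ {5} → 1.

1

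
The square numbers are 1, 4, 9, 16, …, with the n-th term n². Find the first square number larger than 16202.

16384

Solve n² > 16202 for integer n.
The largest n with value ≤ 16202 is 127 (since 16129 ≤ 16202 < 16384), so the first above is n = 128, value 16384.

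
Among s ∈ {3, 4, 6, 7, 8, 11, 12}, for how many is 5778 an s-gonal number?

s = 3: P(3, 107) = 5778. ✓
s = 4: P(4, 76) = 5776 and P(4, 77) = 5929; 5778 is not s-gonal.
s = 6: P(6, 54) = 5778. ✓
s = 7: P(7, 48) = 5688 and P(7, 49) = 5929; 5778 is not s-gonal.
s = 8: P(8, 44) = 5720 and P(8, 45) = 5985; 5778 is not s-gonal.
s = 11: P(11, 36) = 5706 and P(11, 37) = 6031; 5778 is not s-gonal.
s = 12: P(12, 34) = 5644 and P(12, 35) = 5985; 5778 is not s-gonal.
Hits: s ∈ {3, 6} → 2.

2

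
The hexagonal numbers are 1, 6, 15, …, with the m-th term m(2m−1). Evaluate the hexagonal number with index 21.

The 21st hexagonal number is n(2n−1) with n = 21.
21·(2·21 − 1) = 21·41 = 861.

861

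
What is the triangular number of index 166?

13861

The 166th triangular number is n(n+1)/2 with n = 166.
166·167/2 = 27722/2 = 13861.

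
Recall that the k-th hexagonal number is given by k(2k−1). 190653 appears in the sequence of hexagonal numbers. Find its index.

309

Set n(2n−1) = 190653, giving 2n² − n − 190653 = 0.
So n = (1 + 1235) / 4 = 1236/4 = 309.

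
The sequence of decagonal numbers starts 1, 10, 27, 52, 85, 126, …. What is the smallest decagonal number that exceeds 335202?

Solve n(4n−3) > 335202 for integer n.
The largest n with value ≤ 335202 is 289 (since 333217 ≤ 335202 < 335530), so the first above is n = 290, value 335530.

335530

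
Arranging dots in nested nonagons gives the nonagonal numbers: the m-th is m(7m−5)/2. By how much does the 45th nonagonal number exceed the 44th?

Consecutive nonagonal numbers differ by 7n − 6: here 7·45 − 6 = 309.

309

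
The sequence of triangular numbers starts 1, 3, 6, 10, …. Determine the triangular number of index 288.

The 288th triangular number is n(n+1)/2 with n = 288.
288·289/2 = 83232/2 = 41616.

41616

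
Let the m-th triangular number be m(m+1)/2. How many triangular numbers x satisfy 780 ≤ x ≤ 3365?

43

The n-th triangular number is n(n+1)/2.
Smallest index with value ≥ 780: n = 39 (giving 780).
Largest index with value ≤ 3365: n = 81 (giving 3321).
Indices 39 through 81: 43 terms.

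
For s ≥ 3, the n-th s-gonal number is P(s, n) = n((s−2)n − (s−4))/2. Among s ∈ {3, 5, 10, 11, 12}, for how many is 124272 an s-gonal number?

1

s = 3: P(3, 498) = 124251 and P(3, 499) = 124750; 124272 is not s-gonal.
s = 5: P(5, 288) = 124272. ✓
s = 10: P(10, 176) = 123376 and P(10, 177) = 124785; 124272 is not s-gonal.
s = 11: P(11, 166) = 123421 and P(11, 167) = 124916; 124272 is not s-gonal.
s = 12: P(12, 158) = 124188 and P(12, 159) = 125769; 124272 is not s-gonal.
Hits: s ∈ {5} → 1.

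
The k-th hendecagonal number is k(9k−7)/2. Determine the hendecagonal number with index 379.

645058

379·(9·379 − 7)/2 = 379·3404/2 = 379·1702 = 645058.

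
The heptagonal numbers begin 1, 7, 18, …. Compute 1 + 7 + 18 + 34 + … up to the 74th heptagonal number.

340400

Σ i(5i−3)/2 = (5Σi² − 3Σi) / 2 over i = 1..74.
Σi = 2775 and Σi² = 137825.
(5·137825 − 3·2775) / 2 = 680800/2 = 340400.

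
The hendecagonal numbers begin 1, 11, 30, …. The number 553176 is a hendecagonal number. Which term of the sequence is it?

351

Set n(9n−7)/2 = 553176, giving 9n² − 7n − 1106352 = 0.
The discriminant is 49 + 72·553176 = 39828721, and √39828721 = 6311.
So n = (7 + 6311) / 18 = 6318/18 = 351.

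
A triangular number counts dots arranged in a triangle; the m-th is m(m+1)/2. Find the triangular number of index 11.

66

The 11th triangular number is n(n+1)/2 with n = 11.
11·12/2 = 132/2 = 66.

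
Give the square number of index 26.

676

26² = 676.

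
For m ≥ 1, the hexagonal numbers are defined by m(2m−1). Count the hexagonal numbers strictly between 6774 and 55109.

108

The n-th hexagonal number is n(2n−1).
Smallest index with value > 6774: n = 59 (giving 6903).
Largest index with value < 55109: n = 166 (giving 54946).
Indices 59 through 166: 108 terms.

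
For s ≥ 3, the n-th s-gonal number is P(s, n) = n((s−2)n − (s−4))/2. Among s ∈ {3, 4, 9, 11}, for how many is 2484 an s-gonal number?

s = 3: P(3, 69) = 2415 and P(3, 70) = 2485; 2484 is not s-gonal.
s = 4: P(4, 49) = 2401 and P(4, 50) = 2500; 2484 is not s-gonal.
s = 9: P(9, 27) = 2484. ✓
s = 11: P(11, 23) = 2300 and P(11, 24) = 2508; 2484 is not s-gonal.
Hits: s ∈ {9} → 1.

1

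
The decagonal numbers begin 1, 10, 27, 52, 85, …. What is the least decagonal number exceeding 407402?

408640

Solve n(4n−3) > 407402 for integer n.
The largest n with value ≤ 407402 is 319 (since 406087 ≤ 407402 < 408640), so the first above is n = 320, value 408640.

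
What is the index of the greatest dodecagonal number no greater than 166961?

183

Solve n(5n−4) ≤ 166961 for integer n.
n = 183 gives 166713 ≤ 166961, while n = 184 gives 168544 > 166961; so the answer is index 183.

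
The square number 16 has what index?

We need n² = 16, so n = √16 = 4.

4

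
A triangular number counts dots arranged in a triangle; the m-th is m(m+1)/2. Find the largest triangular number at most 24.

21

Solve n(n+1)/2 ≤ 24 for integer n.
n = 6 gives 21 ≤ 24, while n = 7 gives 28 > 24; so the answer is 21.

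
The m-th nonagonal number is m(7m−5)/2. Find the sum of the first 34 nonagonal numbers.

Σ i(7i−5)/2 = (7Σi² − 5Σi) / 2 over i = 1..34.
Σi = 595 and Σi² = 13685.
(7·13685 − 5·595) / 2 = 92820/2 = 46410.

46410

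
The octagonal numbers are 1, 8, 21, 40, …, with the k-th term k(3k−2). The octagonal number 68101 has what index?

151

Set n(3n−2) = 68101, giving 3n² − 2n − 68101 = 0.
The discriminant is 4 + 12·68101 = 817216, and √817216 = 904.
So n = (2 + 904) / 6 = 906/6 = 151.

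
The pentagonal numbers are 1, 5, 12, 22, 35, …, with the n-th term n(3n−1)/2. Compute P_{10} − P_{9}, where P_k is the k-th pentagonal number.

Consecutive pentagonal numbers differ by 3n − 2: here 3·10 − 2 = 28.

28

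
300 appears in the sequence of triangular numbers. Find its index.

Set n(n+1)/2 = 300, giving n² + n − 600 = 0.
The discriminant is 1 + 8·300 = 2401, and √2401 = 49.
So n = (-1 + 49) / 2 = 48/2 = 24.

24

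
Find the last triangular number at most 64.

Solve n(n+1)/2 ≤ 64 for integer n.
n = 10 gives 55 ≤ 64, while n = 11 gives 66 > 64; so the answer is 55.

55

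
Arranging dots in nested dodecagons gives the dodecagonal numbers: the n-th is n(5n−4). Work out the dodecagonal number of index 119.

70329

The 119th dodecagonal number is n(5n−4) with n = 119.
119·(5·119 − 4) = 119·591 = 70329.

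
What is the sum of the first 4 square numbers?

30

Σ_{i=1}^{4} i² = 4·5·9/6 = 30.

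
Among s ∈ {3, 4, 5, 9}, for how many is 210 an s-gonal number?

2

s = 3: P(3, 20) = 210. ✓
s = 4: P(4, 14) = 196 and P(4, 15) = 225; 210 is not s-gonal.
s = 5: P(5, 12) = 210. ✓
s = 9: P(9, 8) = 204 and P(9, 9) = 261; 210 is not s-gonal.
Hits: s ∈ {3, 5} → 2.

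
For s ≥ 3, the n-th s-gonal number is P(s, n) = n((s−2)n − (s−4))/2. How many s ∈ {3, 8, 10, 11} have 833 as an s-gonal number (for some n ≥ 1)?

s = 3: P(3, 40) = 820 and P(3, 41) = 861; 833 is not s-gonal.
s = 8: P(8, 17) = 833. ✓
s = 10: P(10, 14) = 742 and P(10, 15) = 855; 833 is not s-gonal.
s = 11: P(11, 14) = 833. ✓
Hits: s ∈ {8, 11} → 2.

2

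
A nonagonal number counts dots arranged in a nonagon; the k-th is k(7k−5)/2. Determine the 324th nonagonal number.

The 324th nonagonal number is n(7n−5)/2 with n = 324.
324·(7·324 − 5)/2 = 324·2263/2 = 366606.

366606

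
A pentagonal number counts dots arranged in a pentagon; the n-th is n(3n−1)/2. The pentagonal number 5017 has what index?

58

Set n(3n−1)/2 = 5017, giving 3n² − n − 10034 = 0.
The discriminant is 1 + 24·5017 = 120409, and √120409 = 347.
So n = (1 + 347) / 6 = 348/6 = 58.
Check: 58·(3·58 − 1)/2 = 5017. ✓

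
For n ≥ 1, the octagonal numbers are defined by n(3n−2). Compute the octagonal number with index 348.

362616

The 348th octagonal number is n(3n−2) with n = 348.
348·(3·348 − 2) = 348·1042 = 362616.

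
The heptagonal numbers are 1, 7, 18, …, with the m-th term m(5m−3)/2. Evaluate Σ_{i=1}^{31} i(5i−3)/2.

25296

Σ i(5i−3)/2 = (5Σi² − 3Σi) / 2 over i = 1..31.
Σi = 496 and Σi² = 10416.
(5·10416 − 3·496) / 2 = 50592/2 = 25296.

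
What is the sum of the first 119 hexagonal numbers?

Σ i(2i−1) = 2Σi² − Σi over i = 1..119.
Σi = 7140 and Σi² = 568820.
2·568820 − 1·7140 = 1130500.

1130500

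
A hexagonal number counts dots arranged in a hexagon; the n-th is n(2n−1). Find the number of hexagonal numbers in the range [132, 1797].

The n-th hexagonal number is n(2n−1).
Smallest index with value ≥ 132: n = 9 (giving 153).
Largest index with value ≤ 1797: n = 30 (giving 1770).
Indices 9 through 30: 22 terms.

22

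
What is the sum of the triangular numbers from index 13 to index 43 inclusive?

13826

Σ i(i+1)/2 = (Σi² + Σi) / 2 over i = 13..43.
Σi = 946 − 78 = 868 and Σi² = 27434 − 650 = 26784.
(1·26784 + 1·868) / 2 = 27652/2 = 13826.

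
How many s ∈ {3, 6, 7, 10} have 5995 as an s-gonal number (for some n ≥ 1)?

2

s = 3: P(3, 109) = 5995. ✓
s = 6: P(6, 55) = 5995. ✓
s = 7: P(7, 49) = 5929 and P(7, 50) = 6175; 5995 is not s-gonal.
s = 10: P(10, 39) = 5967 and P(10, 40) = 6280; 5995 is not s-gonal.
Hits: s ∈ {3, 6} → 2.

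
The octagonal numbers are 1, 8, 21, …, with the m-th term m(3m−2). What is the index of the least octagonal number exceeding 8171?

Solve n(3n−2) > 8171 for integer n.
The largest n with value ≤ 8171 is 52 (since 8008 ≤ 8171 < 8321), so the first above is n = 53, value 8321.

53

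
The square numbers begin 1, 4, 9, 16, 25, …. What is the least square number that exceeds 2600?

Solve n² > 2600 for integer n.
The largest n with value ≤ 2600 is 50 (since 2500 ≤ 2600 < 2601), so the first above is n = 51, value 2601.

2601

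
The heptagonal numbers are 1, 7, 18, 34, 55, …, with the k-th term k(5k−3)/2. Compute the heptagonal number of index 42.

42·(5·42 − 3)/2 = 42·207/2 = 4347.

4347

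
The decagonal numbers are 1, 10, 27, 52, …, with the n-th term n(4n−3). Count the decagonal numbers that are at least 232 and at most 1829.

14

The n-th decagonal number is n(4n−3).
Smallest index with value ≥ 232: n = 8 (giving 232).
Largest index with value ≤ 1829: n = 21 (giving 1701).
Indices 8 through 21: 14 terms.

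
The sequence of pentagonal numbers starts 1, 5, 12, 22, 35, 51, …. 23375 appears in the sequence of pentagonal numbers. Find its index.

125

Set n(3n−1)/2 = 23375, giving 3n² − n − 46750 = 0.
So n = (1 + 749) / 6 = 750/6 = 125.
Check: 125·(3·125 − 1)/2 = 23375. ✓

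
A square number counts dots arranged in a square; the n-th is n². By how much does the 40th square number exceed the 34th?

444

40² = 1600 and 34² = 1156.
Difference: 1600 − 1156 = 444.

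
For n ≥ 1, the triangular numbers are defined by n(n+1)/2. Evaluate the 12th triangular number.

The 12th triangular number is n(n+1)/2 with n = 12.
12·13/2 = 156/2 = 78.

78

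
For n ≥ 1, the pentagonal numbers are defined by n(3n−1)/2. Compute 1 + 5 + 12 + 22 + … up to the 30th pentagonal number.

13950

Σ i(3i−1)/2 = (3Σi² − Σi) / 2 over i = 1..30.
Σi = 465 and Σi² = 9455.
(3·9455 − 1·465) / 2 = 27900/2 = 13950.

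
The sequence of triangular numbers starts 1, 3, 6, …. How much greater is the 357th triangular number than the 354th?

1068

357·358/2 = 63903 and 354·355/2 = 62835.
Difference: 63903 − 62835 = 1068.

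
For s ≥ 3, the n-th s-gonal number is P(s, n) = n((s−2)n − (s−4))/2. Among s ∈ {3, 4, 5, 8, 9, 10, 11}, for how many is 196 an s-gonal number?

s = 3: P(3, 19) = 190 and P(3, 20) = 210; 196 is not s-gonal.
s = 4: P(4, 14) = 196. ✓
s = 5: P(5, 11) = 176 and P(5, 12) = 210; 196 is not s-gonal.
s = 8: P(8, 8) = 176 and P(8, 9) = 225; 196 is not s-gonal.
s = 9: P(9, 7) = 154 and P(9, 8) = 204; 196 is not s-gonal.
s = 10: P(10, 7) = 175 and P(10, 8) = 232; 196 is not s-gonal.
s = 11: P(11, 7) = 196. ✓
Hits: s ∈ {4, 11} → 2.

2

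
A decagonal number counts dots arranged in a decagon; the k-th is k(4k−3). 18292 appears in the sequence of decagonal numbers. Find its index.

Set n(4n−3) = 18292, giving 4n² − 3n − 18292 = 0.
The discriminant is 9 + 16·18292 = 292681, and √292681 = 541.
So n = (3 + 541) / 8 = 544/8 = 68.

68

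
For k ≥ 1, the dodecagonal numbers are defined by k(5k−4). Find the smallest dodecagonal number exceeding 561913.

Solve n(5n−4) > 561913 for integer n.
The largest n with value ≤ 561913 is 335 (since 559785 ≤ 561913 < 563136), so the first above is n = 336, value 563136.

563136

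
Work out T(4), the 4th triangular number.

4·5/2 = 20/2 = 10.

10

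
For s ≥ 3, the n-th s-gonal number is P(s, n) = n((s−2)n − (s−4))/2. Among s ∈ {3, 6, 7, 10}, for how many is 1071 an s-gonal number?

s = 3: P(3, 45) = 1035 and P(3, 46) = 1081; 1071 is not s-gonal.
s = 6: P(6, 23) = 1035 and P(6, 24) = 1128; 1071 is not s-gonal.
s = 7: P(7, 21) = 1071. ✓
s = 10: P(10, 16) = 976 and P(10, 17) = 1105; 1071 is not s-gonal.
Hits: s ∈ {7} → 1.

1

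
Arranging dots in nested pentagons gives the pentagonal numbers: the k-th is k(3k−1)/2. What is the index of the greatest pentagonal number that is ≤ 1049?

Solve n(3n−1)/2 ≤ 1049 for integer n.
n = 26 gives 1001 ≤ 1049, while n = 27 gives 1080 > 1049; so the answer is index 26.

26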